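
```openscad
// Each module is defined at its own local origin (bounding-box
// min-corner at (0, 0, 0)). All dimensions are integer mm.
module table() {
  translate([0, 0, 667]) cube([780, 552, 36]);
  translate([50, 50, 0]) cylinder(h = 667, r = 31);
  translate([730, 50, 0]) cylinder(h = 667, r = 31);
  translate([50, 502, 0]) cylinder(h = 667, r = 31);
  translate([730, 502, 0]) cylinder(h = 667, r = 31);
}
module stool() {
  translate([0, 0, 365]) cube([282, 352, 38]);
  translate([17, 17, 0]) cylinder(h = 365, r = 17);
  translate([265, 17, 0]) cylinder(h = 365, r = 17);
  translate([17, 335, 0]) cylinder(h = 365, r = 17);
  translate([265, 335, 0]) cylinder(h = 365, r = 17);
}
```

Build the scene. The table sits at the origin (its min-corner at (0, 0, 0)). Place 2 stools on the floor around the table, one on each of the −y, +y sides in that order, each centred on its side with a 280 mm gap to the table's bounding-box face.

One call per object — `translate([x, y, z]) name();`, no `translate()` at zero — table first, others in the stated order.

table();
translate([249, -632, 0]) stool();
translate([249, 832, 0]) stool();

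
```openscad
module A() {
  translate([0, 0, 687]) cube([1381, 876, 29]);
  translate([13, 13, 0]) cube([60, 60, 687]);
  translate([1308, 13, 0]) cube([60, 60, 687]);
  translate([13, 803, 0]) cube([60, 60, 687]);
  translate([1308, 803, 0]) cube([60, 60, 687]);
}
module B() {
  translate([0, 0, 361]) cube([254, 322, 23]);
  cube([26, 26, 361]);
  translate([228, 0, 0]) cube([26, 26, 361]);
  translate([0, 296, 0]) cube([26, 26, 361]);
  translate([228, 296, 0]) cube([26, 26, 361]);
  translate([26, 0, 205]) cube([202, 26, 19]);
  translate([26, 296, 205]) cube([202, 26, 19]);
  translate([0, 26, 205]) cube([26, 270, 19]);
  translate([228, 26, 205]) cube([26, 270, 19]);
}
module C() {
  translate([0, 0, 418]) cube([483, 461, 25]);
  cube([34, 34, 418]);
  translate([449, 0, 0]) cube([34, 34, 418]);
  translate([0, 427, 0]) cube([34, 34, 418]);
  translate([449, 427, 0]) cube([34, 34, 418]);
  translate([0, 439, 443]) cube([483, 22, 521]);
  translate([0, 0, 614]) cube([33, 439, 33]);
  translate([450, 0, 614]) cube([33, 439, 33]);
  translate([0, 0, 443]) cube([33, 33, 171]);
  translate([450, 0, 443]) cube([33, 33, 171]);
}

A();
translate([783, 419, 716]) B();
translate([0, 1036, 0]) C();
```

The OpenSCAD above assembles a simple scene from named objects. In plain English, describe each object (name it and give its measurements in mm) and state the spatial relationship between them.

A is a rectangular dining table. The top is 1381×876×29 mm with its upper surface at z = 716 mm. It stands on four 60×60 mm square legs, each inset 13 mm from the nearest pair of top edges, running from the floor to the underside of the top.

B is a four-legged stool. The seat is a 254×322×23 mm slab whose top surface is at z = 384 mm; four square legs, each 26×26 mm in cross-section, run from the floor (z = 0) to the underside of the seat, each flush with a corner of the seat. Four stretchers, 26 mm wide and 19 mm tall, connect adjacent legs with their undersides at z = 205 mm, each running between the inner faces of the legs it joins and aligned with the legs' outer faces on the other axis.

C is a chair. The seat is a 483×461×25 mm slab with its top at z = 443 mm, on four 34×34 mm corner legs (flush with the seat edges, standing on z = 0). A flat backrest 22 mm thick, 521 mm tall, spans the full seat width and rises from the seat top along its +y edge, rear face flush with the rear of the seat. Two armrests of 33×33 mm section run along each side from the seat's front edge to the front of the backrest, top faces 204 mm above the seat top and outer faces flush with the seat's x-edges; a 33×33 mm post under the front of each armrest stands on the seat at the front corner.

The stool is on top of the table. The chair is on the floor beside the table on its +y side.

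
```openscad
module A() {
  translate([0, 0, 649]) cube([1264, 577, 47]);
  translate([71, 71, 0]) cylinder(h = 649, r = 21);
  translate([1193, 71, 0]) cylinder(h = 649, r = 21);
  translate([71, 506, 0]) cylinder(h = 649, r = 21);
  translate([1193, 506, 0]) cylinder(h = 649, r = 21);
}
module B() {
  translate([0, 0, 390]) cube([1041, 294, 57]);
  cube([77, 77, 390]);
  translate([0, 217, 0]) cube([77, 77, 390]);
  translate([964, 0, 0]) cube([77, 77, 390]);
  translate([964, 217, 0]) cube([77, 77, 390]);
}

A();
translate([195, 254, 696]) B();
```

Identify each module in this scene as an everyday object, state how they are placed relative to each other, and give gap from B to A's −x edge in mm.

A is a table. B is a bench. The bench is on top of the table. The gap from the bench to the table's −x edge is 195 mm.

The bench's min-x is at 195; the table's min-x is 0; gap = 195 mm.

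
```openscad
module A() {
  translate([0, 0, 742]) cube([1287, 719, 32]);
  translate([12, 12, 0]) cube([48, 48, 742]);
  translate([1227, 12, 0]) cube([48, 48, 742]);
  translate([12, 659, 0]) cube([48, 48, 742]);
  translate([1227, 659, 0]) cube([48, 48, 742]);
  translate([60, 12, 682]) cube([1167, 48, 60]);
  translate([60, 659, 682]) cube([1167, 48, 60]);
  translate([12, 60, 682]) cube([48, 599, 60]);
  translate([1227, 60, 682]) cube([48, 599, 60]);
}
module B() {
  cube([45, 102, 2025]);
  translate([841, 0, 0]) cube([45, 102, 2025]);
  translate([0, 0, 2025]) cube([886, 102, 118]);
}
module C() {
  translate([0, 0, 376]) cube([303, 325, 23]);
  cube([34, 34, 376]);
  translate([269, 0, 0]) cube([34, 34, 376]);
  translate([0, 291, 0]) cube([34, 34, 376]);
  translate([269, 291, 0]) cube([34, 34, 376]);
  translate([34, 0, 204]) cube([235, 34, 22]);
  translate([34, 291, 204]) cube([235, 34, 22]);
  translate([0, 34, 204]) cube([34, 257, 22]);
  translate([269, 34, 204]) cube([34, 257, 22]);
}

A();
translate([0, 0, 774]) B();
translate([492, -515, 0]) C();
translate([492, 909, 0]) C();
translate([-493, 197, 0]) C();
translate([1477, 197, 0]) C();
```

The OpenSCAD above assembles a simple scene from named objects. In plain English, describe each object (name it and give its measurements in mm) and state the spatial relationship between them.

A is a table with a 1287×719 mm rectangular top, 32 mm thick, top surface at z = 774 mm, supported by four 48×48 mm square legs, each inset 12 mm from the nearest pair of top edges, running from the floor. Four apron rails, 48 mm thick and 60 mm tall, run between adjacent legs with their top edges flush with the underside of the top and their outer faces flush with the legs' outer faces.

B is a door frame. The clear opening is 796 mm wide and 2025 mm high. Two 45 mm wide jambs, 102 mm deep, stand either side of the opening from the floor to the top of the opening. A 118 mm thick head sits across the top of both jambs, spanning the full outside width of the frame.

C is a simple wooden stool: a rectangular seat 303 mm (x) by 325 mm (y), 23 mm thick, top face at z = 399 mm, on four square legs, each 34×34 mm in cross-section. The legs rest on z = 0, each flush with a corner of the seat. Four stretchers, 34 mm wide and 22 mm tall, connect adjacent legs with their undersides at z = 204 mm, each running between the inner faces of the legs it joins and aligned with the legs' outer faces on the other axis.

The door frame is on top of the table. Four stools sit around the table at the −y, +y, −x, +x sides.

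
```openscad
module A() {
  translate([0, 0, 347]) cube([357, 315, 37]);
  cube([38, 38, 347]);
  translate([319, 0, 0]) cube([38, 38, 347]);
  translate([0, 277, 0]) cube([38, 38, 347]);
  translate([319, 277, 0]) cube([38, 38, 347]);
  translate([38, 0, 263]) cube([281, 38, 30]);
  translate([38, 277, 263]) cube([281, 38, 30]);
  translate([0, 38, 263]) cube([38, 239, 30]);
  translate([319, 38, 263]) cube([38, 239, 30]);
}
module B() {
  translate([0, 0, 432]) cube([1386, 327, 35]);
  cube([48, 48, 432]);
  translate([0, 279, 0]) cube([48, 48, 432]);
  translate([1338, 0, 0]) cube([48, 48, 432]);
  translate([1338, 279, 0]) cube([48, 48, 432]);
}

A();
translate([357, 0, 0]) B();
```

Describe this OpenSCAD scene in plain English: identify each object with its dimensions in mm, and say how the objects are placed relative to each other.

A is a four-legged stool. The seat is a 357×315×37 mm slab whose top surface is at z = 384 mm; four square legs, each 38×38 mm in cross-section, run from the floor (z = 0) to the underside of the seat, each flush with a corner of the seat. Four stretchers, 38 mm wide and 30 mm tall, connect adjacent legs with their undersides at z = 263 mm, each running between the inner faces of the legs it joins and aligned with the legs' outer faces on the other axis.

B is a long wooden bench with a 1386 mm (x) × 327 mm (y) seat, 35 mm thick, its top surface 467 mm above the floor. Four 48 mm square legs at the seat corners, flush with the edges, run from z = 0 to the seat underside.

The bench is against the stool's +x side, with their −y faces flush.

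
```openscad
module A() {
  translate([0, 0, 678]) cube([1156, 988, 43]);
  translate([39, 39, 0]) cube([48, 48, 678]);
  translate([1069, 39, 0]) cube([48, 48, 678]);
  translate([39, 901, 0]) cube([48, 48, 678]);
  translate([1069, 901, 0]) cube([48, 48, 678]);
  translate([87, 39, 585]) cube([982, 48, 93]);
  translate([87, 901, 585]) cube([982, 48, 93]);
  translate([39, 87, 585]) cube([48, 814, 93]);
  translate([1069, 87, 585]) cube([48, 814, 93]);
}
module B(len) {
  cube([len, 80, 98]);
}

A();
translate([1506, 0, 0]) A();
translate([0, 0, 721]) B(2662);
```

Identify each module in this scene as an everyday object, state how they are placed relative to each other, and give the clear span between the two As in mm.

A is a table. B is a beam. A beam spans the tops of two tables. The clear span between the two tables is 350 mm.

Second table starts at x = 1506; first ends at x = 1156; clear span = 1506 − 1156 = 350 mm.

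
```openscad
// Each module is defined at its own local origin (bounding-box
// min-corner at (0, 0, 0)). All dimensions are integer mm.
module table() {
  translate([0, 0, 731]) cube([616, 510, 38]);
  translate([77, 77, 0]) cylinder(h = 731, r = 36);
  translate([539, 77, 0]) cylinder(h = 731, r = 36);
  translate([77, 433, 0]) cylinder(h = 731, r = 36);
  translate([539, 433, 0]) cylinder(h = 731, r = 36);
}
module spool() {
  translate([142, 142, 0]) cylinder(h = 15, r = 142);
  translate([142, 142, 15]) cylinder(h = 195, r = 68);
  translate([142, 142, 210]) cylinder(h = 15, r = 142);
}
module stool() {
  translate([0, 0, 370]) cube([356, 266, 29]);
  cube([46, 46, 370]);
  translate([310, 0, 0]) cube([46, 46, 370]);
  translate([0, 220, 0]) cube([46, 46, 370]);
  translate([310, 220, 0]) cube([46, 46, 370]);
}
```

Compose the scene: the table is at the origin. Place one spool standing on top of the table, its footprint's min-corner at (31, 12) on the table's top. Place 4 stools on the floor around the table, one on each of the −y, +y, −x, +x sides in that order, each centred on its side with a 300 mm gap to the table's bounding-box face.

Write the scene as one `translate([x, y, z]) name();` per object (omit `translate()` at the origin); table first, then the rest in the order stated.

table();
translate([31, 12, 769]) spool();
translate([130, -566, 0]) stool();
translate([130, 810, 0]) stool();
translate([-656, 122, 0]) stool();
translate([916, 122, 0]) stool();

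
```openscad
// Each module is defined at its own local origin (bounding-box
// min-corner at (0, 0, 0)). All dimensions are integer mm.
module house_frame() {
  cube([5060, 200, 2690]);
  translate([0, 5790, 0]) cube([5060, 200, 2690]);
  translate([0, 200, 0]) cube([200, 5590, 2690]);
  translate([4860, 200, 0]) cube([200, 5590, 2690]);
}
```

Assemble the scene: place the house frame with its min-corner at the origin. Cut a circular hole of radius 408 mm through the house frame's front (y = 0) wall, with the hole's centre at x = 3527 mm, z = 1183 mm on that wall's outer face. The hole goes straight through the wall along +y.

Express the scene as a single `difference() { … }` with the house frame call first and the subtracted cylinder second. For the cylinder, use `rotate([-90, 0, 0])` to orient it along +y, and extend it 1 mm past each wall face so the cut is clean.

difference() {
  house_frame();
  translate([3527, -1, 1183]) rotate([-90, 0, 0]) cylinder(h = 202, r = 408);
}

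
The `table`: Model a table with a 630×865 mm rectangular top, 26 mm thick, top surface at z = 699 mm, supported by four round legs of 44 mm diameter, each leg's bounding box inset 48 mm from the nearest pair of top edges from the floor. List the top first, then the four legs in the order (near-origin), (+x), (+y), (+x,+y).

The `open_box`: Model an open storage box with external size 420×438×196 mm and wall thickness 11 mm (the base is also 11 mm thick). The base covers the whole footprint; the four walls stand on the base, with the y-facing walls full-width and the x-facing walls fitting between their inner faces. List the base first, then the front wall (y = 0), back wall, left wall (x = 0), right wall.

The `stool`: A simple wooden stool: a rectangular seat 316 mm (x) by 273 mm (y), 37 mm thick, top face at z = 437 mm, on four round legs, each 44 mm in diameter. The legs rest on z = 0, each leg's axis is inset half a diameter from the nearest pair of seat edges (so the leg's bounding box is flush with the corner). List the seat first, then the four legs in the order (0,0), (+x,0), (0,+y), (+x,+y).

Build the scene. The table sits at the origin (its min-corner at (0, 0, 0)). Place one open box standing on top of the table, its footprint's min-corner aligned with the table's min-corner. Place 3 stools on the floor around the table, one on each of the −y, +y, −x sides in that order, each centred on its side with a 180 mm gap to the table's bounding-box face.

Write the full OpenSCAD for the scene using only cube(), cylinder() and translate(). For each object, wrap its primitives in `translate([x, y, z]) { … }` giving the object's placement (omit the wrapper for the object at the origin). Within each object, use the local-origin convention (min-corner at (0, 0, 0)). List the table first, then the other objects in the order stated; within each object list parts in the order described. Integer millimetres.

translate([0, 0, 673]) cube([630, 865, 26]);
translate([70, 70, 0]) cylinder(h = 673, r = 22);
translate([560, 70, 0]) cylinder(h = 673, r = 22);
translate([70, 795, 0]) cylinder(h = 673, r = 22);
translate([560, 795, 0]) cylinder(h = 673, r = 22);
translate([0, 0, 699]) {
  cube([420, 438, 11]);
  translate([0, 0, 11]) cube([420, 11, 185]);
  translate([0, 427, 11]) cube([420, 11, 185]);
  translate([0, 11, 11]) cube([11, 416, 185]);
  translate([409, 11, 11]) cube([11, 416, 185]);
}
translate([157, -453, 0]) {
  translate([0, 0, 400]) cube([316, 273, 37]);
  translate([22, 22, 0]) cylinder(h = 400, r = 22);
  translate([294, 22, 0]) cylinder(h = 400, r = 22);
  translate([22, 251, 0]) cylinder(h = 400, r = 22);
  translate([294, 251, 0]) cylinder(h = 400, r = 22);
}
translate([157, 1045, 0]) {
  translate([0, 0, 400]) cube([316, 273, 37]);
  translate([22, 22, 0]) cylinder(h = 400, r = 22);
  translate([294, 22, 0]) cylinder(h = 400, r = 22);
  translate([22, 251, 0]) cylinder(h = 400, r = 22);
  translate([294, 251, 0]) cylinder(h = 400, r = 22);
}
translate([-496, 296, 0]) {
  translate([0, 0, 400]) cube([316, 273, 37]);
  translate([22, 22, 0]) cylinder(h = 400, r = 22);
  translate([294, 22, 0]) cylinder(h = 400, r = 22);
  translate([22, 251, 0]) cylinder(h = 400, r = 22);
  translate([294, 251, 0]) cylinder(h = 400, r = 22);
}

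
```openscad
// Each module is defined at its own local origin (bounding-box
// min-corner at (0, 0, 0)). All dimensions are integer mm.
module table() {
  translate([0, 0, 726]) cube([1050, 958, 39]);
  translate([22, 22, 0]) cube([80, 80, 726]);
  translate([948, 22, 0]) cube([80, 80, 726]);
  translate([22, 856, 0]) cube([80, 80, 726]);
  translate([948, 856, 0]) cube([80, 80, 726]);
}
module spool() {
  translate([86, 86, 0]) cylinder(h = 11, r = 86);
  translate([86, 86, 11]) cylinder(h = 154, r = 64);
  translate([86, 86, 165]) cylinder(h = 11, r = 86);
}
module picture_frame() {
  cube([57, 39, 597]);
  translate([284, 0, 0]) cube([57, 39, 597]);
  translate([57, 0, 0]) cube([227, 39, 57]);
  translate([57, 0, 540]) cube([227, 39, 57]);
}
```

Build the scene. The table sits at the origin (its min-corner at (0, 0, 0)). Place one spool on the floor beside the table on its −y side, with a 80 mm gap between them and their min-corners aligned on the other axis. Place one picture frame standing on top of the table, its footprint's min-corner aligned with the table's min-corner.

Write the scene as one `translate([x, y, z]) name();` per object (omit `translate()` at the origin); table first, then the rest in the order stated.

table();
translate([0, -252, 0]) spool();
translate([0, 0, 765]) picture_frame();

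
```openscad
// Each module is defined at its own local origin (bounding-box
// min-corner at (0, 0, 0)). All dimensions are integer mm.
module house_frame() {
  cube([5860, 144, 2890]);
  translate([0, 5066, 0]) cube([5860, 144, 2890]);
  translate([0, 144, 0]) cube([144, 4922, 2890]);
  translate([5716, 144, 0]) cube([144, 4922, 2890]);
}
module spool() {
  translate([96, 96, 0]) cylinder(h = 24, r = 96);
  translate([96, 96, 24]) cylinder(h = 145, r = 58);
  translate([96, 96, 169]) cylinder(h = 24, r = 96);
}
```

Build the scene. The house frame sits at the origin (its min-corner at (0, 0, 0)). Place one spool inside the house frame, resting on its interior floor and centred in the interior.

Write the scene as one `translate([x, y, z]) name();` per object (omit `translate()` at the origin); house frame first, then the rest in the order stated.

house_frame();
translate([2834, 2509, 0]) spool();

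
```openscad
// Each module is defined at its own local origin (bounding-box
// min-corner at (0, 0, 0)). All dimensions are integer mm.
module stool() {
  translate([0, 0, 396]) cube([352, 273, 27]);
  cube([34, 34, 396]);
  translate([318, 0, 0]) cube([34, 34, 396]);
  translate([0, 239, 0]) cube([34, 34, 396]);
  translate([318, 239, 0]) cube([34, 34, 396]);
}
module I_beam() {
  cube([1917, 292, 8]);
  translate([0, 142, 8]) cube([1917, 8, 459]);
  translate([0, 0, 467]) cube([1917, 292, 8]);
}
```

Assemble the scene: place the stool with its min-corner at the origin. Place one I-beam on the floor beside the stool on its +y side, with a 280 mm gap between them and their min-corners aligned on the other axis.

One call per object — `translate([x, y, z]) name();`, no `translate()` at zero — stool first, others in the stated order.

stool();
translate([0, 553, 0]) I_beam();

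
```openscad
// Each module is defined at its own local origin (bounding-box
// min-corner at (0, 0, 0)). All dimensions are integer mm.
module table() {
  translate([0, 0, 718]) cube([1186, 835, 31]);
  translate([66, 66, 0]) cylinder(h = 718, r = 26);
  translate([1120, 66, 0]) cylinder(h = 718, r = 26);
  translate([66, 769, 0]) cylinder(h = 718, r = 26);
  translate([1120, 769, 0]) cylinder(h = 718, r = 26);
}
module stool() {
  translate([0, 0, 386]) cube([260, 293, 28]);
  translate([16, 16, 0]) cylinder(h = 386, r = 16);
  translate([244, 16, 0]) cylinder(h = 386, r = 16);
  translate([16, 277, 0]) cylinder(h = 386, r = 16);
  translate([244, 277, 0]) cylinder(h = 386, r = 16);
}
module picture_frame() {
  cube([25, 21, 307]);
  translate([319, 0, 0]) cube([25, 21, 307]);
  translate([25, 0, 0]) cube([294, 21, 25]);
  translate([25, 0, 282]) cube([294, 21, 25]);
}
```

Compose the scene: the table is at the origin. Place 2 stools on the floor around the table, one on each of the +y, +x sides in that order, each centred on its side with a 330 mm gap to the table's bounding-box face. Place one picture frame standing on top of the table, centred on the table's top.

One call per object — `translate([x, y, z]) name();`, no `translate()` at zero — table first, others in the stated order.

table();
translate([463, 1165, 0]) stool();
translate([1516, 271, 0]) stool();
translate([421, 407, 749]) picture_frame();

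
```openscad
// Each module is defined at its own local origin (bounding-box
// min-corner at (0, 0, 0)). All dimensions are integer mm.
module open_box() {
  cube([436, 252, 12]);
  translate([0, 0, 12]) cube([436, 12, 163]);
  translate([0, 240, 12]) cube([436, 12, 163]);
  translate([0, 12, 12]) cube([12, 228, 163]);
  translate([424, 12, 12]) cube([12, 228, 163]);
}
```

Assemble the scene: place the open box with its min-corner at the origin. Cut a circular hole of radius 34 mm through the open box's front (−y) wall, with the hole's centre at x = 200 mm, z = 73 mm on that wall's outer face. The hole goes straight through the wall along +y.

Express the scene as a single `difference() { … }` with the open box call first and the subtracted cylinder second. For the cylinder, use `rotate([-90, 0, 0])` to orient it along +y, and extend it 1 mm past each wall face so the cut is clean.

difference() {
  open_box();
  translate([200, -1, 73]) rotate([-90, 0, 0]) cylinder(h = 14, r = 34);
}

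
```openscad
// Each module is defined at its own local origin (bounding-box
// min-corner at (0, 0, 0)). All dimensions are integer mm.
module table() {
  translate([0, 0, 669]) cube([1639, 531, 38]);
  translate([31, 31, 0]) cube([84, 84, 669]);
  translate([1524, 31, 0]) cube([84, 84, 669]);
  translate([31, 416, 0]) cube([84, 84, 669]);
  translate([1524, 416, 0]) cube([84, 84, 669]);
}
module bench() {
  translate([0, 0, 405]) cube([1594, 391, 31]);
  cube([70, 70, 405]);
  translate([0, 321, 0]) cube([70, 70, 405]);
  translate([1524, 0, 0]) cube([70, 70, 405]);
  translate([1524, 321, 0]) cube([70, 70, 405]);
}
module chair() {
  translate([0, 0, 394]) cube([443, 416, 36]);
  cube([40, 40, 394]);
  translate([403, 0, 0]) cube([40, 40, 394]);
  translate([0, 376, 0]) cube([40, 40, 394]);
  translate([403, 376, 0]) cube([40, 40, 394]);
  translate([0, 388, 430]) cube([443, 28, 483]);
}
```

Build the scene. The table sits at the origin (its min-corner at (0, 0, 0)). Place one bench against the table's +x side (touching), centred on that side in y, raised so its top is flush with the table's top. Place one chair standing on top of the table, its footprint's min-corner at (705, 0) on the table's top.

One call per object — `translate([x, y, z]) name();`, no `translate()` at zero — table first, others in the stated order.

table();
translate([1639, 70, 271]) bench();
translate([705, 0, 707]) chair();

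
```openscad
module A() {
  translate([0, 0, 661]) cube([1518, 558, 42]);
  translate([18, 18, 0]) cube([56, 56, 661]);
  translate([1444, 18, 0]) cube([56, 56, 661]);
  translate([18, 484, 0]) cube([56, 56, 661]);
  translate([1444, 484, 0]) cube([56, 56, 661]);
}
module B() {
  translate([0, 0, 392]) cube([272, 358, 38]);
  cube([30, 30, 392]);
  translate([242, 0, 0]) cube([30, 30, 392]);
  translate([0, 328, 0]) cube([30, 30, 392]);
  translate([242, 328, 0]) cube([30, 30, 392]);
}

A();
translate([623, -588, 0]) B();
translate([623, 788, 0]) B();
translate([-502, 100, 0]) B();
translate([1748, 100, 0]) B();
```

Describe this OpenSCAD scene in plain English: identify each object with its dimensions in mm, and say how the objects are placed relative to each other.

A is a rectangular dining table. The top is 1518×558×42 mm with its upper surface at z = 703 mm. It stands on four 56×56 mm square legs, each inset 18 mm from the nearest pair of top edges, running from the floor to the underside of the top.

B is a simple wooden stool: a rectangular seat 272 mm (x) by 358 mm (y), 38 mm thick, top face at z = 430 mm, on four square legs, each 30×30 mm in cross-section. The legs rest on z = 0, each flush with a corner of the seat.

Four stools sit around the table at the −y, +y, −x, +x sides.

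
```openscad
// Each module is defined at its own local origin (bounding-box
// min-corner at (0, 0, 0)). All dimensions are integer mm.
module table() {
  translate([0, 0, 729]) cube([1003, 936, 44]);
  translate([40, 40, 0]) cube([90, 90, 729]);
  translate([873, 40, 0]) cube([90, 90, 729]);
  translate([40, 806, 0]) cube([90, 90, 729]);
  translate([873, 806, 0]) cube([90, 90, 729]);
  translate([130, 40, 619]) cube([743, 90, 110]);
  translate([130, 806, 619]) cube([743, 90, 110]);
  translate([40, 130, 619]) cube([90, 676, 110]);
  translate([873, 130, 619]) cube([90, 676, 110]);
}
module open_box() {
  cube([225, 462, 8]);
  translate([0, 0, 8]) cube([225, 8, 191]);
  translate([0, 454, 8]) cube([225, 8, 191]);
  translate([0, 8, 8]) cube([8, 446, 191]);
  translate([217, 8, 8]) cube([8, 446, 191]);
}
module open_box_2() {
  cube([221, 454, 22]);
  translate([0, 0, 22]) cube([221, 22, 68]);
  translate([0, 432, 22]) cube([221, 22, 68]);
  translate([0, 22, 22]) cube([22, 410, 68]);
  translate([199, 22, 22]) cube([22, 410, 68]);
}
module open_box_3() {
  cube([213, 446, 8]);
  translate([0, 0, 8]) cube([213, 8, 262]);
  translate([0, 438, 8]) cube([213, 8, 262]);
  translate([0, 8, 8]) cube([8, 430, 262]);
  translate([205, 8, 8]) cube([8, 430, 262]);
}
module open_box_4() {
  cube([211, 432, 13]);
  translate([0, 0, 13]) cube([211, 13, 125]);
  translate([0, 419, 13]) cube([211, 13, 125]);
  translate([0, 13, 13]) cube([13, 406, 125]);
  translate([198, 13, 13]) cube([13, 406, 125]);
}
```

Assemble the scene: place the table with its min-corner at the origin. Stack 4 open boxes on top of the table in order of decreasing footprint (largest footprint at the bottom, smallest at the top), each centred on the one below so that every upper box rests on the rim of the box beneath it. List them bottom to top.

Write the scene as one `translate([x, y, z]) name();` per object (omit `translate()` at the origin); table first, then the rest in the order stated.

table();
translate([389, 237, 773]) open_box();
translate([391, 241, 972]) open_box_2();
translate([395, 245, 1062]) open_box_3();
translate([396, 252, 1332]) open_box_4();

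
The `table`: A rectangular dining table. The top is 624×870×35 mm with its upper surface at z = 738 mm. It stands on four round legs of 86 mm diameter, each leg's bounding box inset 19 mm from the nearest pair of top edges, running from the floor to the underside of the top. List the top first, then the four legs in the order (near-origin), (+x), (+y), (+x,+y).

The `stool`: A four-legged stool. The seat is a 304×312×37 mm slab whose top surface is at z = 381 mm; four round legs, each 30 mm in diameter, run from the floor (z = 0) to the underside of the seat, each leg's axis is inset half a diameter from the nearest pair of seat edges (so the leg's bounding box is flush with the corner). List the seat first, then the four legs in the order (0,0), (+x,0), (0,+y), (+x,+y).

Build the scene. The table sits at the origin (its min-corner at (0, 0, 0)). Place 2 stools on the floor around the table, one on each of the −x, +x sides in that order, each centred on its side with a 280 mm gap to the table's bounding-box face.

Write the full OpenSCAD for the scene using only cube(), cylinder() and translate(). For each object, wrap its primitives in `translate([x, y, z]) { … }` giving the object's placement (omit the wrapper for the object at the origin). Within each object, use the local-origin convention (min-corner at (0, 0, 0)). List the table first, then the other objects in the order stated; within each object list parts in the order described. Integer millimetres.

translate([0, 0, 703]) cube([624, 870, 35]);
translate([62, 62, 0]) cylinder(h = 703, r = 43);
translate([562, 62, 0]) cylinder(h = 703, r = 43);
translate([62, 808, 0]) cylinder(h = 703, r = 43);
translate([562, 808, 0]) cylinder(h = 703, r = 43);
translate([-584, 279, 0]) {
  translate([0, 0, 344]) cube([304, 312, 37]);
  translate([15, 15, 0]) cylinder(h = 344, r = 15);
  translate([289, 15, 0]) cylinder(h = 344, r = 15);
  translate([15, 297, 0]) cylinder(h = 344, r = 15);
  translate([289, 297, 0]) cylinder(h = 344, r = 15);
}
translate([904, 279, 0]) {
  translate([0, 0, 344]) cube([304, 312, 37]);
  translate([15, 15, 0]) cylinder(h = 344, r = 15);
  translate([289, 15, 0]) cylinder(h = 344, r = 15);
  translate([15, 297, 0]) cylinder(h = 344, r = 15);
  translate([289, 297, 0]) cylinder(h = 344, r = 15);
}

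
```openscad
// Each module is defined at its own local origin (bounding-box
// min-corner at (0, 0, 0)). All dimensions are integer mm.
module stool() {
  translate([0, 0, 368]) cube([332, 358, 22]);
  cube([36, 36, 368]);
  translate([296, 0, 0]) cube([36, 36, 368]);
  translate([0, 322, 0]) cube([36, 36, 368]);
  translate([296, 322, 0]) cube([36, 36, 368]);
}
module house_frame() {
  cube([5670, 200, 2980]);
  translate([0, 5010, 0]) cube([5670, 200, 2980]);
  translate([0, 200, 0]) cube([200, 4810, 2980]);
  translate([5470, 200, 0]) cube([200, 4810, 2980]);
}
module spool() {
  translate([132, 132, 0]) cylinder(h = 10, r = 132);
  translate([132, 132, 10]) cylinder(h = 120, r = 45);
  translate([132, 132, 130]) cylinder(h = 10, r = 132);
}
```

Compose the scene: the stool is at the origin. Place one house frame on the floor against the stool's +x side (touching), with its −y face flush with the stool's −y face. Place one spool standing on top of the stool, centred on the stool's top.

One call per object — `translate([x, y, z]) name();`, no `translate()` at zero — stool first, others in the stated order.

stool();
translate([332, 0, 0]) house_frame();
translate([34, 47, 390]) spool();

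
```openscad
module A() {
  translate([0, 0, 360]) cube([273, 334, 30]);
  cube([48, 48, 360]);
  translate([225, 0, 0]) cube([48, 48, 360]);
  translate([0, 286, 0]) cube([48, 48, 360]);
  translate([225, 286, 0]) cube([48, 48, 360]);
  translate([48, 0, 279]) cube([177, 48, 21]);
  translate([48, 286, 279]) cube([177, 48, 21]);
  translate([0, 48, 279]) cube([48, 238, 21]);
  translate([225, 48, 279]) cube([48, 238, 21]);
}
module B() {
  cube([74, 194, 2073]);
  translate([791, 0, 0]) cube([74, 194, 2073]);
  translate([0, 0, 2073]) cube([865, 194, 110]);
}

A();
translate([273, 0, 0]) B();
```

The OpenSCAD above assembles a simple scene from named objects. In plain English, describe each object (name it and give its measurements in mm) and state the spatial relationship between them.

A is a simple wooden stool: a rectangular seat 273 mm (x) by 334 mm (y), 30 mm thick, top face at z = 390 mm, on four square legs, each 48×48 mm in cross-section. The legs rest on z = 0, each flush with a corner of the seat. Four stretchers, 48 mm wide and 21 mm tall, connect adjacent legs with their undersides at z = 279 mm, each running between the inner faces of the legs it joins and aligned with the legs' outer faces on the other axis.

B is a door frame. The clear opening is 717 mm wide and 2073 mm high. Two 74 mm wide jambs, 194 mm deep, stand either side of the opening from the floor to the top of the opening. A 110 mm thick head sits across the top of both jambs, spanning the full outside width of the frame.

The door frame is against the stool's +x side, with their −y faces flush.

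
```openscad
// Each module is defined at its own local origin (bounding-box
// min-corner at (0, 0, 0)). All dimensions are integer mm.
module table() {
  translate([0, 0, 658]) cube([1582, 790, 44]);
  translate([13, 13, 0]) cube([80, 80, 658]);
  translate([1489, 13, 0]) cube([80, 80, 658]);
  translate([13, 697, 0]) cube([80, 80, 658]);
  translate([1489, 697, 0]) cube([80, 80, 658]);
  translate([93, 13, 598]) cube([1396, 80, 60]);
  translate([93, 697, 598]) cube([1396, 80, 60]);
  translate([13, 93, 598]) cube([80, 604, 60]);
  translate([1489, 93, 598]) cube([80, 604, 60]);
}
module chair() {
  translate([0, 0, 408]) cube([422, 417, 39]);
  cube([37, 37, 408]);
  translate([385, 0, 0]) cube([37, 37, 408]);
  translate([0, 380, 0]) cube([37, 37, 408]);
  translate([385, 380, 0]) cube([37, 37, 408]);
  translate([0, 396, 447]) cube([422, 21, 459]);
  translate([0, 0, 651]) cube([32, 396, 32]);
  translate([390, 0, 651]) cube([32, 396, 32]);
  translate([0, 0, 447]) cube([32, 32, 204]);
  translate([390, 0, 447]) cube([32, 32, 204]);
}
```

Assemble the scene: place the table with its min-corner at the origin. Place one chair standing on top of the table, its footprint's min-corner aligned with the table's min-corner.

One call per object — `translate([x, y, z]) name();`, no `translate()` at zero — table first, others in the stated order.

table();
translate([0, 0, 702]) chair();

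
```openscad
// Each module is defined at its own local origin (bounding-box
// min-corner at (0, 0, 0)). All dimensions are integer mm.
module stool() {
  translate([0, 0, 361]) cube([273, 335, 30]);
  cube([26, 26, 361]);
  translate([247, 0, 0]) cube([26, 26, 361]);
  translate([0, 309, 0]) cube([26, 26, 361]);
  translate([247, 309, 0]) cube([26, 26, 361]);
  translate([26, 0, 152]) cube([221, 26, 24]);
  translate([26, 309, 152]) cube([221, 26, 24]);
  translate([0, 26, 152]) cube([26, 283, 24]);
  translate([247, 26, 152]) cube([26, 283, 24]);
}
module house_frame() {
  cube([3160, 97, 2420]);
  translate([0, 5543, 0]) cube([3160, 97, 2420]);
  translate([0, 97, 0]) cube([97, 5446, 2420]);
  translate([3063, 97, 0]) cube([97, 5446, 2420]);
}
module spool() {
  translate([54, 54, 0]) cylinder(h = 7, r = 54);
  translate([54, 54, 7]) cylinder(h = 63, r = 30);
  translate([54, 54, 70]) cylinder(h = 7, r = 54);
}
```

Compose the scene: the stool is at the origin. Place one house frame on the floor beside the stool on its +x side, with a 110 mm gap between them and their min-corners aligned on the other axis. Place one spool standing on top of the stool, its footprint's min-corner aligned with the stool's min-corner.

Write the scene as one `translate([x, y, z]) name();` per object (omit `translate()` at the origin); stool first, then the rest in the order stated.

stool();
translate([383, 0, 0]) house_frame();
translate([0, 0, 391]) spool();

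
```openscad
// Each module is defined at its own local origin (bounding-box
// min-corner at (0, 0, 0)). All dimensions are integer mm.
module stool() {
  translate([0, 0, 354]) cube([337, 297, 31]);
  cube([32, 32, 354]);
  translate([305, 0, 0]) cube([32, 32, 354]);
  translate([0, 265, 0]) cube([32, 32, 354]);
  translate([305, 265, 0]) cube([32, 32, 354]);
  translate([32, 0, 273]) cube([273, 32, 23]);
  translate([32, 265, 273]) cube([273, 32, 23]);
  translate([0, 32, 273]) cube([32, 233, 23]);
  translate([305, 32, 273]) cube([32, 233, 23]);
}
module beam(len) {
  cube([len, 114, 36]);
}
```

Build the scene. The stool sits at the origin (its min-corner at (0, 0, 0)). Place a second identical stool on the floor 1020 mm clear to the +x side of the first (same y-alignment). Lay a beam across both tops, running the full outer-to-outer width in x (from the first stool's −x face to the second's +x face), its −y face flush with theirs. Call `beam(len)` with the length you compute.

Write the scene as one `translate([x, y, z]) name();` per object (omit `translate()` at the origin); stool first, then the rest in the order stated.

stool();
translate([1357, 0, 0]) stool();
translate([0, 0, 385]) beam(1694);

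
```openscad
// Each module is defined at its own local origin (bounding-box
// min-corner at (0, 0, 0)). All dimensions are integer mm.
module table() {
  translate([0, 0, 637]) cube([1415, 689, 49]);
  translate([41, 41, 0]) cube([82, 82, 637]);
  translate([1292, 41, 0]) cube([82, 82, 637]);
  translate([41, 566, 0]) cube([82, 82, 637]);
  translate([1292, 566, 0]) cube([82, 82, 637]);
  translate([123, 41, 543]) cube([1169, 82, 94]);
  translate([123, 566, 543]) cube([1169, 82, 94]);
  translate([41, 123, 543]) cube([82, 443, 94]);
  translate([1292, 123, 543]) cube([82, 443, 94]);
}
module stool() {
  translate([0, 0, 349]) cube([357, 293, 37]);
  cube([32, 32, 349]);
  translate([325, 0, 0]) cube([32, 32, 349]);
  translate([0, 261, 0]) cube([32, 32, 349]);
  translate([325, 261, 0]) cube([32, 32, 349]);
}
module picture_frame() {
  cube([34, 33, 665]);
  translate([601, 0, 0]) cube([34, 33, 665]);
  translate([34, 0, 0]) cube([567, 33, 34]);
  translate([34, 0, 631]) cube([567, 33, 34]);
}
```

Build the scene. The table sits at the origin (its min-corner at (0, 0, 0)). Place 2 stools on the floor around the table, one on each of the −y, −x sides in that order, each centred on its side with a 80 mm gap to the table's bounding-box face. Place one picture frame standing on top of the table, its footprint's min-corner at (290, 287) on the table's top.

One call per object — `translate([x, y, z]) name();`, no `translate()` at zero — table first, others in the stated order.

table();
translate([529, -373, 0]) stool();
translate([-437, 198, 0]) stool();
translate([290, 287, 686]) picture_frame();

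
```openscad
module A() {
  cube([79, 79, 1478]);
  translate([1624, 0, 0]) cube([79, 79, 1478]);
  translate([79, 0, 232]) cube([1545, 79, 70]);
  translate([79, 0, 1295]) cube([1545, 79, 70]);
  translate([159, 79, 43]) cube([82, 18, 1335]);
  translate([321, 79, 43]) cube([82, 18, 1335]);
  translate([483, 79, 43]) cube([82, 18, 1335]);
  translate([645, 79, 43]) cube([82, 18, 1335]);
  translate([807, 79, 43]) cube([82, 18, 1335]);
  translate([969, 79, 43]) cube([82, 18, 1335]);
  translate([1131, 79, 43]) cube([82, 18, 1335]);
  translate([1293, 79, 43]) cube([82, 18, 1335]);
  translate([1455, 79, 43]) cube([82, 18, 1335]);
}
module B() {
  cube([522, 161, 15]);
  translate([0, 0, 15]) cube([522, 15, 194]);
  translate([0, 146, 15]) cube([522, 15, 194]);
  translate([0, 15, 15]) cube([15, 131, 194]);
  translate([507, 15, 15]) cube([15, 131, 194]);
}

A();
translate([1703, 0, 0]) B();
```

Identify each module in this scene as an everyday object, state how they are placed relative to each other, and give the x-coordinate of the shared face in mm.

The fence section's +x face and the open box's −x face are both at x = 1703 mm.

A is a fence section. B is an open box. The open box is against the fence section's +x side, with their −y faces flush. The x-coordinate of the shared face is 1703 mm.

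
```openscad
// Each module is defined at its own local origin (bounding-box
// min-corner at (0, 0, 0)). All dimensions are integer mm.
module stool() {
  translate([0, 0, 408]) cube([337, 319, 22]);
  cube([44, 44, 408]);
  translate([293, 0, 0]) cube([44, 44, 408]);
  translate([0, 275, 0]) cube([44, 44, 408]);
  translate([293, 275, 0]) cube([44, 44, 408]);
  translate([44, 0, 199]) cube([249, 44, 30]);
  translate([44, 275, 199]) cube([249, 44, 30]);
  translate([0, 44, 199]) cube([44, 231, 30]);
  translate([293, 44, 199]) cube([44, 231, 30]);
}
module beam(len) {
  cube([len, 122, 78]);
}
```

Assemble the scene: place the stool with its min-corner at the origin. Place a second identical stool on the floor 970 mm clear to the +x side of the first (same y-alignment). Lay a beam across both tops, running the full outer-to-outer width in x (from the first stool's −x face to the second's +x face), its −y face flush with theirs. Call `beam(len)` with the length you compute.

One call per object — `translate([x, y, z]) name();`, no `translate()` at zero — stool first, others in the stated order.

stool();
translate([1307, 0, 0]) stool();
translate([0, 0, 430]) beam(1644);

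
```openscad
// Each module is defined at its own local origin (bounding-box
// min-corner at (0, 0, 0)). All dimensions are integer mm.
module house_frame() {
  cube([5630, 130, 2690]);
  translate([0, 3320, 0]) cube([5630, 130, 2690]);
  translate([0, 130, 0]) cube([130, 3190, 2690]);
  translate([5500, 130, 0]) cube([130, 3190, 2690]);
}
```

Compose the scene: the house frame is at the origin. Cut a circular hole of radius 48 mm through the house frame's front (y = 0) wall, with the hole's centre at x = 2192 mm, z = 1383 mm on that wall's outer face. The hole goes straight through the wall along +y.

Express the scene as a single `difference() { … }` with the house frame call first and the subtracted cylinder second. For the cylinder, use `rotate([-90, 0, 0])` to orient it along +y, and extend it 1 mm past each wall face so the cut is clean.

difference() {
  house_frame();
  translate([2192, -1, 1383]) rotate([-90, 0, 0]) cylinder(h = 132, r = 48);
}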